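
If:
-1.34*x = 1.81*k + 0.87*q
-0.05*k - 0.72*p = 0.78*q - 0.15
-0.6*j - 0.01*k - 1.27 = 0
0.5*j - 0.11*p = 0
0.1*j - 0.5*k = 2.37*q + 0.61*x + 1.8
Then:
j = -3.19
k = 64.10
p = -14.48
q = 9.45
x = -92.72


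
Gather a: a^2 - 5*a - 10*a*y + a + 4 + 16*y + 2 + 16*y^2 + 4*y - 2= a^2 + a*(-10*y - 4) + 16*y^2 + 20*y + 4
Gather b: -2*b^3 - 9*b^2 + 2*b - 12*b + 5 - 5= -2*b^3 - 9*b^2 - 10*b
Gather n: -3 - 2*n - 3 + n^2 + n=n^2 - n - 6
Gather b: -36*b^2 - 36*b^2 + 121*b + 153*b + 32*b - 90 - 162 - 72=-72*b^2 + 306*b - 324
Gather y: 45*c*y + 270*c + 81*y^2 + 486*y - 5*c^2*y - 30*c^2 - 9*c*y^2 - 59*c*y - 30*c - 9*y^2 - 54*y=-30*c^2 + 240*c + y^2*(72 - 9*c) + y*(-5*c^2 - 14*c + 432)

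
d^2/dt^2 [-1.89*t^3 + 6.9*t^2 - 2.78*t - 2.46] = 13.8 - 11.34*t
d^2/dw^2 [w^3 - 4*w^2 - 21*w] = 6*w - 8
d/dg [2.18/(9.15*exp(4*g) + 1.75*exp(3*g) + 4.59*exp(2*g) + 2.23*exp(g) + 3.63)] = (-79.788*exp(3*g) - 11.445*exp(2*g) - 20.0124*exp(g) - 4.8614)*exp(g)/(9.15*exp(4*g) + 1.75*exp(3*g) + 4.59*exp(2*g) + 2.23*exp(g) + 3.63)^2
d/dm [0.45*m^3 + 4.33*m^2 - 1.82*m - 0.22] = 1.35*m^2 + 8.66*m - 1.82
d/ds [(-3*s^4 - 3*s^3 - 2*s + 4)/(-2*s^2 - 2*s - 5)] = (12*s^5 + 24*s^4 + 72*s^3 + 41*s^2 + 16*s + 18)/(4*s^4 + 8*s^3 + 24*s^2 + 20*s + 25)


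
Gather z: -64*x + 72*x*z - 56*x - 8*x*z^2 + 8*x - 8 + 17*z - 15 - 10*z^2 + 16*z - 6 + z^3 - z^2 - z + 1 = -112*x + z^3 + z^2*(-8*x - 11) + z*(72*x + 32) - 28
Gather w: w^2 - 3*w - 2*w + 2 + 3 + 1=w^2 - 5*w + 6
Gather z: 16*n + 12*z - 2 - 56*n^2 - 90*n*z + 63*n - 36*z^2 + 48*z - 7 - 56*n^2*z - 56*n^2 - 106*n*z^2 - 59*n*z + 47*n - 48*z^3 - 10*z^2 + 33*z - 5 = -112*n^2 + 126*n - 48*z^3 + z^2*(-106*n - 46) + z*(-56*n^2 - 149*n + 93) - 14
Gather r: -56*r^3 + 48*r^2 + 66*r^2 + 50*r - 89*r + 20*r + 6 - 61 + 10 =-56*r^3 + 114*r^2 - 19*r - 45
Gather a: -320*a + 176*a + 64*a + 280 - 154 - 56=70 - 80*a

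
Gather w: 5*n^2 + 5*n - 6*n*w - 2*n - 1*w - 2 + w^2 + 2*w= 5*n^2 + 3*n + w^2 + w*(1 - 6*n) - 2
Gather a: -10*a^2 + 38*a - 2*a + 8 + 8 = -10*a^2 + 36*a + 16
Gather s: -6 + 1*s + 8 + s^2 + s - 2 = s^2 + 2*s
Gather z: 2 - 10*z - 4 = -10*z - 2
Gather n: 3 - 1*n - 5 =-n - 2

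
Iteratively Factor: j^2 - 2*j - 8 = (j - 4)*(j + 2)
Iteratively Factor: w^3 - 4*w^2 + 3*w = (w - 1)*(w^2 - 3*w) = (w - 3)*(w - 1)*(w)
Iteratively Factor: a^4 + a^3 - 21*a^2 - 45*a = (a + 3)*(a^3 - 2*a^2 - 15*a) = a*(a + 3)*(a^2 - 2*a - 15) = a*(a - 5)*(a + 3)*(a + 3)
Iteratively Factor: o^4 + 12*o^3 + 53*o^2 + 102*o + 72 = (o + 4)*(o^3 + 8*o^2 + 21*o + 18) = (o + 3)*(o + 4)*(o^2 + 5*o + 6) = (o + 3)^2*(o + 4)*(o + 2)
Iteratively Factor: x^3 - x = (x - 1)*(x^2 + x) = (x - 1)*(x + 1)*(x)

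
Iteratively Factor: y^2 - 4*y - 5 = (y - 5)*(y + 1)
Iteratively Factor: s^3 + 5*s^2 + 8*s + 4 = (s + 2)*(s^2 + 3*s + 2) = (s + 1)*(s + 2)*(s + 2)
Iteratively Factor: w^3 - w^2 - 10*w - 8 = (w - 4)*(w^2 + 3*w + 2) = (w - 4)*(w + 1)*(w + 2)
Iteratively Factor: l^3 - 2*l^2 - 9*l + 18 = (l + 3)*(l^2 - 5*l + 6) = (l - 3)*(l + 3)*(l - 2)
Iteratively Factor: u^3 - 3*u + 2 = (u - 1)*(u^2 + u - 2) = (u - 1)^2*(u + 2)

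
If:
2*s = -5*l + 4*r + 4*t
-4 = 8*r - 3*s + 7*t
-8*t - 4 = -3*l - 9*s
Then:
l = t/87 - 40/87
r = -63*t/116 - 8/29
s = 77*t/87 + 52/87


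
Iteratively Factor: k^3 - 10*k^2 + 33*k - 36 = (k - 3)*(k^2 - 7*k + 12) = (k - 4)*(k - 3)*(k - 3)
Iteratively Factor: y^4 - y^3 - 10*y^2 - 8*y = (y)*(y^3 - y^2 - 10*y - 8) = y*(y + 2)*(y^2 - 3*y - 4) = y*(y + 1)*(y + 2)*(y - 4)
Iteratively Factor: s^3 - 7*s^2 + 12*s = (s - 4)*(s^2 - 3*s) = s*(s - 4)*(s - 3)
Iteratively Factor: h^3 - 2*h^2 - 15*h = (h + 3)*(h^2 - 5*h) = h*(h + 3)*(h - 5)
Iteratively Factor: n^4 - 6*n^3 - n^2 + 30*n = (n)*(n^3 - 6*n^2 - n + 30) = n*(n - 5)*(n^2 - n - 6) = n*(n - 5)*(n - 3)*(n + 2)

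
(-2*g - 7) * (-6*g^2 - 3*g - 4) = 12*g^3 + 48*g^2 + 29*g + 28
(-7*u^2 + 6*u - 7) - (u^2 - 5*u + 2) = -8*u^2 + 11*u - 9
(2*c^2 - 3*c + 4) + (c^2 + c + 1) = 3*c^2 - 2*c + 5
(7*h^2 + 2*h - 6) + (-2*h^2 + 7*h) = 5*h^2 + 9*h - 6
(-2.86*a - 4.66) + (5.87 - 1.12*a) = 1.21 - 3.98*a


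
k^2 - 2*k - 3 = (k - 3)*(k + 1)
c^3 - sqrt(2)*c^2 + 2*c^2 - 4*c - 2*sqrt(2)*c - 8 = (c + 2)*(c - 2*sqrt(2))*(c + sqrt(2))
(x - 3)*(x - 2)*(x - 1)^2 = x^4 - 7*x^3 + 17*x^2 - 17*x + 6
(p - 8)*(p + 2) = p^2 - 6*p - 16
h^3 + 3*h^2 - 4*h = h*(h - 1)*(h + 4)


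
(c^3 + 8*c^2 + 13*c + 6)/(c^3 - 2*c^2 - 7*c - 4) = (c + 6)/(c - 4)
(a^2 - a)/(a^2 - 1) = a/(a + 1)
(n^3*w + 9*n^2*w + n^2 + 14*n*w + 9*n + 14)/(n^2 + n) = (n^3*w + 9*n^2*w + n^2 + 14*n*w + 9*n + 14)/(n*(n + 1))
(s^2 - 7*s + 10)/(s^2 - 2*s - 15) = (s - 2)/(s + 3)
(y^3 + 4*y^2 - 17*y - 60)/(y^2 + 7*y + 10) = (y^2 - y - 12)/(y + 2)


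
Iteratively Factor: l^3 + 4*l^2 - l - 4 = (l + 4)*(l^2 - 1) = (l + 1)*(l + 4)*(l - 1)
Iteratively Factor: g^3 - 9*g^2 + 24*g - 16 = (g - 1)*(g^2 - 8*g + 16) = (g - 4)*(g - 1)*(g - 4)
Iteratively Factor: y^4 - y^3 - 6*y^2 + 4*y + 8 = (y - 2)*(y^3 + y^2 - 4*y - 4) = (y - 2)*(y + 1)*(y^2 - 4) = (y - 2)*(y + 1)*(y + 2)*(y - 2)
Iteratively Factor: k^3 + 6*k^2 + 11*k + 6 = (k + 2)*(k^2 + 4*k + 3) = (k + 2)*(k + 3)*(k + 1)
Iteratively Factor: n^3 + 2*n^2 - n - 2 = (n + 1)*(n^2 + n - 2) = (n - 1)*(n + 1)*(n + 2)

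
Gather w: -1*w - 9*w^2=-9*w^2 - w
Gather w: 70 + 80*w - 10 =80*w + 60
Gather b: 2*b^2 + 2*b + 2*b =2*b^2 + 4*b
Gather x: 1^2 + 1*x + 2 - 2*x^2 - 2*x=-2*x^2 - x + 3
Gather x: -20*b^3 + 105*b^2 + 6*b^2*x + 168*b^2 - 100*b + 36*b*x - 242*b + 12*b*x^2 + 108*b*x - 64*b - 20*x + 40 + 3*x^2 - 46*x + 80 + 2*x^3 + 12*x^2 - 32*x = -20*b^3 + 273*b^2 - 406*b + 2*x^3 + x^2*(12*b + 15) + x*(6*b^2 + 144*b - 98) + 120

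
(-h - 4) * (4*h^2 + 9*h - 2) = -4*h^3 - 25*h^2 - 34*h + 8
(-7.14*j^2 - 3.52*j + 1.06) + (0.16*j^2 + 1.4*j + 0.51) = -6.98*j^2 - 2.12*j + 1.57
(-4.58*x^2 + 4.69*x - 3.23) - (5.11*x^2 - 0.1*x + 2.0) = -9.69*x^2 + 4.79*x - 5.23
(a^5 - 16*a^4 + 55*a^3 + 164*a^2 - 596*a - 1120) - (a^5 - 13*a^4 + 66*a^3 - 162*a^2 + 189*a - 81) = -3*a^4 - 11*a^3 + 326*a^2 - 785*a - 1039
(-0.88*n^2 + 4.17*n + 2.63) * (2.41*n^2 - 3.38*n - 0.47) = -2.1208*n^4 + 13.0241*n^3 - 7.3427*n^2 - 10.8493*n - 1.2361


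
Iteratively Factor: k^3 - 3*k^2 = (k)*(k^2 - 3*k) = k^2*(k - 3)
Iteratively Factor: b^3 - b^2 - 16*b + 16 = (b + 4)*(b^2 - 5*b + 4) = (b - 4)*(b + 4)*(b - 1)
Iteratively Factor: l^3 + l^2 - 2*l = (l)*(l^2 + l - 2) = l*(l - 1)*(l + 2)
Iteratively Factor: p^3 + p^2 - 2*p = (p)*(p^2 + p - 2) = p*(p + 2)*(p - 1)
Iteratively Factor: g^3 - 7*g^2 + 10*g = (g - 5)*(g^2 - 2*g) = (g - 5)*(g - 2)*(g)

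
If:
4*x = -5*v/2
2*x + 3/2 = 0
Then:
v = 6/5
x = -3/4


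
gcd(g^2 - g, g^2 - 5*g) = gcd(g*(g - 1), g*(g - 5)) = g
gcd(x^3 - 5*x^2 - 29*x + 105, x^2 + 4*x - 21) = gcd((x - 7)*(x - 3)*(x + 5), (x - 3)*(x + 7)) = x - 3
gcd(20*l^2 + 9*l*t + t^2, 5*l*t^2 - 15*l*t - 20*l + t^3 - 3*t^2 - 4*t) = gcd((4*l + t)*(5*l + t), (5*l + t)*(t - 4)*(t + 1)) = 5*l + t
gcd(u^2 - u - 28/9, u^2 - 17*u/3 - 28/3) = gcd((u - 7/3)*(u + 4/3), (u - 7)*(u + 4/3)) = u + 4/3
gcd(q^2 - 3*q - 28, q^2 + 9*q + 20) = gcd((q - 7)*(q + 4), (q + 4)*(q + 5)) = q + 4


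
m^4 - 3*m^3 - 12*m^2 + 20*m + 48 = (m - 4)*(m - 3)*(m + 2)^2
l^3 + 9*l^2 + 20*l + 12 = (l + 1)*(l + 2)*(l + 6)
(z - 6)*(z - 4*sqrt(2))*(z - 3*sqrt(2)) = z^3 - 7*sqrt(2)*z^2 - 6*z^2 + 24*z + 42*sqrt(2)*z - 144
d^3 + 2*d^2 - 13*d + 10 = (d - 2)*(d - 1)*(d + 5)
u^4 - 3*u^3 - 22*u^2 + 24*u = u*(u - 6)*(u - 1)*(u + 4)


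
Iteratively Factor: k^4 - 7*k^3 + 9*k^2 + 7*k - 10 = (k + 1)*(k^3 - 8*k^2 + 17*k - 10) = (k - 1)*(k + 1)*(k^2 - 7*k + 10) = (k - 5)*(k - 1)*(k + 1)*(k - 2)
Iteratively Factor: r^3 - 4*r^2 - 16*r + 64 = (r + 4)*(r^2 - 8*r + 16) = (r - 4)*(r + 4)*(r - 4)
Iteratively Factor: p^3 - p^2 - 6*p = (p - 3)*(p^2 + 2*p) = (p - 3)*(p + 2)*(p)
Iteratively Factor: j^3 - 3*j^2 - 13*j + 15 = (j + 3)*(j^2 - 6*j + 5) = (j - 5)*(j + 3)*(j - 1)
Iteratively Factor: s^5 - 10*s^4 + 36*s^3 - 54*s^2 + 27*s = (s)*(s^4 - 10*s^3 + 36*s^2 - 54*s + 27) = s*(s - 3)*(s^3 - 7*s^2 + 15*s - 9) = s*(s - 3)*(s - 1)*(s^2 - 6*s + 9) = s*(s - 3)^2*(s - 1)*(s - 3)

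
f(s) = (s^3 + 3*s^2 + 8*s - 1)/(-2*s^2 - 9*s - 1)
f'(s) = (4*s + 9)*(s^3 + 3*s^2 + 8*s - 1)/(-2*s^2 - 9*s - 1)^2 + (3*s^2 + 6*s + 8)/(-2*s^2 - 9*s - 1) = (-2*s^4 - 18*s^3 - 14*s^2 - 10*s - 17)/(4*s^4 + 36*s^3 + 85*s^2 + 18*s + 1)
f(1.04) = -0.93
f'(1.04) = -0.42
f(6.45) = -3.12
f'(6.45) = -0.44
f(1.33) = -1.05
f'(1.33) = -0.38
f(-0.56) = -1.38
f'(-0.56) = -1.10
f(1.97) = -1.29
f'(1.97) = -0.37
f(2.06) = -1.32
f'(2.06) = -0.37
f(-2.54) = -2.05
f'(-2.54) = 1.62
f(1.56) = -1.13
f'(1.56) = -0.37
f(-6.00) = 8.26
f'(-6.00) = 2.31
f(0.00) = 1.00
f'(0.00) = -17.00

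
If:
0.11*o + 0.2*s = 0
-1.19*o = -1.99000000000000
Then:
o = 1.67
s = -0.92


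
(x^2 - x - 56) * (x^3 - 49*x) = x^5 - x^4 - 105*x^3 + 49*x^2 + 2744*x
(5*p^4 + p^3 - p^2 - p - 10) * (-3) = -15*p^4 - 3*p^3 + 3*p^2 + 3*p + 30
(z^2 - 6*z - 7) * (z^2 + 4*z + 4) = z^4 - 2*z^3 - 27*z^2 - 52*z - 28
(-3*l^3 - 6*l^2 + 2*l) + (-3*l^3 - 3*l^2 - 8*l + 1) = -6*l^3 - 9*l^2 - 6*l + 1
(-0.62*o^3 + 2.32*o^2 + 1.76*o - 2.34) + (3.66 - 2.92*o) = -0.62*o^3 + 2.32*o^2 - 1.16*o + 1.32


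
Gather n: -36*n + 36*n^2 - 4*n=36*n^2 - 40*n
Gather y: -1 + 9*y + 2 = 9*y + 1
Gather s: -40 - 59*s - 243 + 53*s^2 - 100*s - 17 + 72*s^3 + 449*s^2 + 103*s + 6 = 72*s^3 + 502*s^2 - 56*s - 294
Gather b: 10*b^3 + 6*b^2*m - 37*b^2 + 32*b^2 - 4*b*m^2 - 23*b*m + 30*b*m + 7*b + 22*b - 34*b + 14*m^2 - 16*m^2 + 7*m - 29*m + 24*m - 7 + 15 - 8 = 10*b^3 + b^2*(6*m - 5) + b*(-4*m^2 + 7*m - 5) - 2*m^2 + 2*m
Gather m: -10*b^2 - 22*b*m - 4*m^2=-10*b^2 - 22*b*m - 4*m^2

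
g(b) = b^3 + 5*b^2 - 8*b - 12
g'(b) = 3*b^2 + 10*b - 8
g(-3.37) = 33.47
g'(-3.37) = -7.63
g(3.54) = 66.70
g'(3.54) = 64.99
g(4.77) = 172.14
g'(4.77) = 107.96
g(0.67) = -14.81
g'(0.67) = 0.05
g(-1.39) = 6.09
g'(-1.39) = -16.10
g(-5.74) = 9.54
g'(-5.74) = 33.44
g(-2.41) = 22.32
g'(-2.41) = -14.68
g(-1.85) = 13.58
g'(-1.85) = -16.23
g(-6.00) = 0.00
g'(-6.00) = 40.00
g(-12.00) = -924.00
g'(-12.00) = 304.00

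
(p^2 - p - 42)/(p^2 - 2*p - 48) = (p - 7)/(p - 8)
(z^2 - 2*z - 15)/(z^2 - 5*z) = (z + 3)/z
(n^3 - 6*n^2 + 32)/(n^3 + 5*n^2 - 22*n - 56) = (n - 4)/(n + 7)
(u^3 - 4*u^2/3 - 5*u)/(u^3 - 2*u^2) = (u^2 - 4*u/3 - 5)/(u*(u - 2))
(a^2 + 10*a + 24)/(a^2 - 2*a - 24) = (a + 6)/(a - 6)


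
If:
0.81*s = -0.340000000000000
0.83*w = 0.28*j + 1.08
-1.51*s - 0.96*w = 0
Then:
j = -1.90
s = -0.42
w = 0.66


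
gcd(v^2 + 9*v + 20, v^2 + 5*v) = v + 5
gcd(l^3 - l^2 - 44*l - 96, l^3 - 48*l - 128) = l^2 - 4*l - 32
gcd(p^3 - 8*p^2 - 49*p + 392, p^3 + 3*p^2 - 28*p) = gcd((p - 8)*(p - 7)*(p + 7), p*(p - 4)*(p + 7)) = p + 7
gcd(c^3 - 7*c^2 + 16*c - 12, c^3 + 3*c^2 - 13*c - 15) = c - 3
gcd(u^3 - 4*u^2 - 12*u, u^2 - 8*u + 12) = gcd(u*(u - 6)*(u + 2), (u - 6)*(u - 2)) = u - 6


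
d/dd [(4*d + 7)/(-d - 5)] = -13/(d + 5)^2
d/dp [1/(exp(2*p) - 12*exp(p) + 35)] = 2*(6 - exp(p))*exp(p)/(exp(2*p) - 12*exp(p) + 35)^2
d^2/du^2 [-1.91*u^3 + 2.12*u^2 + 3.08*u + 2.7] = 4.24 - 11.46*u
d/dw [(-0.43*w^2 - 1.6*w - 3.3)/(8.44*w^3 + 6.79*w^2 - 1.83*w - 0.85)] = (3.6292*w^4 + 27.008*w^3 + 95.2069*w^2 + 45.545*w - 4.679)/(71.2336*w^6 + 114.6152*w^5 + 15.2137*w^4 - 39.1994*w^3 - 8.1941*w^2 + 3.111*w + 0.7225)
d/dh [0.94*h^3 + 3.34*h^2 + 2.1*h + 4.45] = 2.82*h^2 + 6.68*h + 2.1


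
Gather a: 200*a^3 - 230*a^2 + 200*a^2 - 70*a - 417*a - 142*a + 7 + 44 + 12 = 200*a^3 - 30*a^2 - 629*a + 63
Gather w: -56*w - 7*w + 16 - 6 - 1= 9 - 63*w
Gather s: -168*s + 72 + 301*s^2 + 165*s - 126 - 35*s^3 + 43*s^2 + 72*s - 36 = -35*s^3 + 344*s^2 + 69*s - 90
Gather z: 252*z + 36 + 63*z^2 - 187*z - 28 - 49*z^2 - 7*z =14*z^2 + 58*z + 8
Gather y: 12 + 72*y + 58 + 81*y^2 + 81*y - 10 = 81*y^2 + 153*y + 60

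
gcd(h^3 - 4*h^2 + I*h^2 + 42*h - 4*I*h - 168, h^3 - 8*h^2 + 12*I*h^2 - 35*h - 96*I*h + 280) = h + 7*I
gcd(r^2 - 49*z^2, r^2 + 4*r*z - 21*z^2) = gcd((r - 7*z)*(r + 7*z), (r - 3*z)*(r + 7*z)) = r + 7*z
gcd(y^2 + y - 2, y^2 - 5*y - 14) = y + 2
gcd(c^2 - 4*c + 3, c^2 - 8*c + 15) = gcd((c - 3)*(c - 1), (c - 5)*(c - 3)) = c - 3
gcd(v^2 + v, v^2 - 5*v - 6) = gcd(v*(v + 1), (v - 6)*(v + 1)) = v + 1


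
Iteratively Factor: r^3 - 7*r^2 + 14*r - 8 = (r - 1)*(r^2 - 6*r + 8) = (r - 4)*(r - 1)*(r - 2)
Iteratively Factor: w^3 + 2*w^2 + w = (w + 1)*(w^2 + w) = w*(w + 1)*(w + 1)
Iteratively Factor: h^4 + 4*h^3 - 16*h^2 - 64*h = (h + 4)*(h^3 - 16*h) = h*(h + 4)*(h^2 - 16) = h*(h - 4)*(h + 4)*(h + 4)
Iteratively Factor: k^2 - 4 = (k + 2)*(k - 2)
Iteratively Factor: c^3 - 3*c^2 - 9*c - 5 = (c + 1)*(c^2 - 4*c - 5) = (c + 1)^2*(c - 5)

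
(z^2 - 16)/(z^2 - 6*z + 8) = (z + 4)/(z - 2)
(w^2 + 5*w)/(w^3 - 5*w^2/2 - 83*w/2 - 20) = 2*w/(2*w^2 - 15*w - 8)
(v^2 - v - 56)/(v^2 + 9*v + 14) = (v - 8)/(v + 2)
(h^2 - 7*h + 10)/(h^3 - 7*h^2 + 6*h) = (h^2 - 7*h + 10)/(h*(h^2 - 7*h + 6))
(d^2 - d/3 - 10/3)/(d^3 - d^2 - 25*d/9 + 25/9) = 3*(d - 2)/(3*d^2 - 8*d + 5)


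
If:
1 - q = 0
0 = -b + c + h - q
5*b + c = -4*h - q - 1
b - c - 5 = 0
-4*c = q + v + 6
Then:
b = -7/2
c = -17/2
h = 6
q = 1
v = 27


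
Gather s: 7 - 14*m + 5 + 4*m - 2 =10 - 10*m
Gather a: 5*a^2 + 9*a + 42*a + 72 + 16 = 5*a^2 + 51*a + 88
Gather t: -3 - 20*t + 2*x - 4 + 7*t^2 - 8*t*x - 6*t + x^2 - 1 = 7*t^2 + t*(-8*x - 26) + x^2 + 2*x - 8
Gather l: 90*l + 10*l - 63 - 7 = 100*l - 70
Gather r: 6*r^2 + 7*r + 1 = 6*r^2 + 7*r + 1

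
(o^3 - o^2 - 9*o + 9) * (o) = o^4 - o^3 - 9*o^2 + 9*o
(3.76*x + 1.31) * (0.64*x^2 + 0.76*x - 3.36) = 2.4064*x^3 + 3.696*x^2 - 11.638*x - 4.4016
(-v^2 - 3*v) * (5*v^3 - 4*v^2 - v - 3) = -5*v^5 - 11*v^4 + 13*v^3 + 6*v^2 + 9*v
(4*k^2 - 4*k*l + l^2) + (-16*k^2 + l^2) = -12*k^2 - 4*k*l + 2*l^2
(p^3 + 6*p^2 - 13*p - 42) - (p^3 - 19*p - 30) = 6*p^2 + 6*p - 12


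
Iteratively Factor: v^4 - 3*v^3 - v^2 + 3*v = (v - 1)*(v^3 - 2*v^2 - 3*v) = v*(v - 1)*(v^2 - 2*v - 3) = v*(v - 3)*(v - 1)*(v + 1)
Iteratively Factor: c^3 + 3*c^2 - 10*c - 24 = (c + 2)*(c^2 + c - 12) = (c + 2)*(c + 4)*(c - 3)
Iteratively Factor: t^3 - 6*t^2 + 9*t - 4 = (t - 1)*(t^2 - 5*t + 4) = (t - 1)^2*(t - 4)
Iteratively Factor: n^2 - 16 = (n + 4)*(n - 4)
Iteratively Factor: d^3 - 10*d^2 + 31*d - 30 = (d - 2)*(d^2 - 8*d + 15) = (d - 3)*(d - 2)*(d - 5)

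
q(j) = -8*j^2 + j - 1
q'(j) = 1 - 16*j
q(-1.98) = -34.34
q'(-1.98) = 32.68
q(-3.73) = -116.03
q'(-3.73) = 60.68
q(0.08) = -0.97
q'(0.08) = -0.28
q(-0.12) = -1.24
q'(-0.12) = 2.92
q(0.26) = -1.28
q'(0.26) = -3.16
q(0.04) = -0.97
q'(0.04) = 0.36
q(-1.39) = -17.85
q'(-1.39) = 23.24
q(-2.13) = -39.43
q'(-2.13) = 35.08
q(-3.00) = -76.00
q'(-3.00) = 49.00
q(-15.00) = -1816.00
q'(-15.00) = 241.00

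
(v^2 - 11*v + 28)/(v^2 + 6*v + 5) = (v^2 - 11*v + 28)/(v^2 + 6*v + 5)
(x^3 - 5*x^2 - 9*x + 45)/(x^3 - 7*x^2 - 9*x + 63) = (x - 5)/(x - 7)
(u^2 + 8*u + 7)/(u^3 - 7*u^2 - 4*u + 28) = (u^2 + 8*u + 7)/(u^3 - 7*u^2 - 4*u + 28)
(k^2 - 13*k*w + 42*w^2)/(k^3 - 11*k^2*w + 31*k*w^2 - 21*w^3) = (k - 6*w)/(k^2 - 4*k*w + 3*w^2)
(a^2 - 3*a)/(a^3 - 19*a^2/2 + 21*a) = 2*(a - 3)/(2*a^2 - 19*a + 42)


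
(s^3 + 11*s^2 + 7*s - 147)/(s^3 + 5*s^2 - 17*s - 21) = (s + 7)/(s + 1)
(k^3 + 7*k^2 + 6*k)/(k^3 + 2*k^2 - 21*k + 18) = k*(k + 1)/(k^2 - 4*k + 3)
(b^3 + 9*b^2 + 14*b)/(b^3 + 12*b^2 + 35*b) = (b + 2)/(b + 5)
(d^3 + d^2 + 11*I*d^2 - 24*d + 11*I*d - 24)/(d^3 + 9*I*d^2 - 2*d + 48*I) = (d + 1)/(d - 2*I)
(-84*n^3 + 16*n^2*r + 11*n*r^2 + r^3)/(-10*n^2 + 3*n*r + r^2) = (42*n^2 + 13*n*r + r^2)/(5*n + r)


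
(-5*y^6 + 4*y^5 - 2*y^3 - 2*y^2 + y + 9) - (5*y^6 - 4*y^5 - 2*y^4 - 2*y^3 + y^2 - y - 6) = -10*y^6 + 8*y^5 + 2*y^4 - 3*y^2 + 2*y + 15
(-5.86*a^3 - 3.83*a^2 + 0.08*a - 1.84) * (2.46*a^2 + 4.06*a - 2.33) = -14.4156*a^5 - 33.2134*a^4 - 1.6992*a^3 + 4.7223*a^2 - 7.6568*a + 4.2872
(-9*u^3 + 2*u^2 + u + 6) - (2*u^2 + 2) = -9*u^3 + u + 4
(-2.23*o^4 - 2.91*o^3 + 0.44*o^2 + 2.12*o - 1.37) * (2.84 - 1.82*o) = 4.0586*o^5 - 1.037*o^4 - 9.0652*o^3 - 2.6088*o^2 + 8.5142*o - 3.8908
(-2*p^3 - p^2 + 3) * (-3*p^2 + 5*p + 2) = 6*p^5 - 7*p^4 - 9*p^3 - 11*p^2 + 15*p + 6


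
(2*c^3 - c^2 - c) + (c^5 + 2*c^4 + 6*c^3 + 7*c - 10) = c^5 + 2*c^4 + 8*c^3 - c^2 + 6*c - 10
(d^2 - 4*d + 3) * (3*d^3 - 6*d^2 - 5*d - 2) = 3*d^5 - 18*d^4 + 28*d^3 - 7*d - 6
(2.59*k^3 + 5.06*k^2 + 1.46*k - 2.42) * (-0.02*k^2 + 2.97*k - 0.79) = -0.0518*k^5 + 7.5911*k^4 + 12.9529*k^3 + 0.3872*k^2 - 8.3408*k + 1.9118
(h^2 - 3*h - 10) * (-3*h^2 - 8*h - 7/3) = -3*h^4 + h^3 + 155*h^2/3 + 87*h + 70/3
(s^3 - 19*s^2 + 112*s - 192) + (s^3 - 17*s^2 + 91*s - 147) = 2*s^3 - 36*s^2 + 203*s - 339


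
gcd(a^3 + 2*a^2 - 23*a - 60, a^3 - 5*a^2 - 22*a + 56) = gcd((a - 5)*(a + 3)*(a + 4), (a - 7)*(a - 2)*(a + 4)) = a + 4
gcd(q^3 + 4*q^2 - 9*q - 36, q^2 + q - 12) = q^2 + q - 12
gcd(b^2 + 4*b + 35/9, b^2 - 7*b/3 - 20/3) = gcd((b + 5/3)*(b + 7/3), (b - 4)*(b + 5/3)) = b + 5/3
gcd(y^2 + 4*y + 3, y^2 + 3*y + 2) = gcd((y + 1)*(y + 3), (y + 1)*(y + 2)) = y + 1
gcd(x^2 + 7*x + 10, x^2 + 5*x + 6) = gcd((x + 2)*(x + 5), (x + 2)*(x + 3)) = x + 2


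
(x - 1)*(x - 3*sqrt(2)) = x^2 - 3*sqrt(2)*x - x + 3*sqrt(2)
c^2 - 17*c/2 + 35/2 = (c - 5)*(c - 7/2)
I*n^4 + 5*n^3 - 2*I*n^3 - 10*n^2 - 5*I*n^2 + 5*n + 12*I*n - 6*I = (n - 1)*(n - 3*I)*(n - 2*I)*(I*n - I)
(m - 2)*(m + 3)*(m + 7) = m^3 + 8*m^2 + m - 42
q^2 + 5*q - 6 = (q - 1)*(q + 6)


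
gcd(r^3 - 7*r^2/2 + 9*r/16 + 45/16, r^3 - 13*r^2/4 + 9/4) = r^2 - 9*r/4 - 9/4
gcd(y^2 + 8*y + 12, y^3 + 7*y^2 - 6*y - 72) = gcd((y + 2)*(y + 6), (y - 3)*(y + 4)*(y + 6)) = y + 6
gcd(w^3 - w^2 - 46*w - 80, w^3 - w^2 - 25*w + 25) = w + 5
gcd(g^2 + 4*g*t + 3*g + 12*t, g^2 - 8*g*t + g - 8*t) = 1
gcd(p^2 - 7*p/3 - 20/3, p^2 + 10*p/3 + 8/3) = 1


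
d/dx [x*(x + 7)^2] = (x + 7)*(3*x + 7)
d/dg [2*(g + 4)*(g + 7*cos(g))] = 2*g - 2*(g + 4)*(7*sin(g) - 1) + 14*cos(g)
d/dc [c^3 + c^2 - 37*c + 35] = 3*c^2 + 2*c - 37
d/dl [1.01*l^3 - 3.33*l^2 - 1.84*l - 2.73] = 3.03*l^2 - 6.66*l - 1.84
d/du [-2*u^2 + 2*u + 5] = 2 - 4*u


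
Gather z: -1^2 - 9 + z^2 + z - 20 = z^2 + z - 30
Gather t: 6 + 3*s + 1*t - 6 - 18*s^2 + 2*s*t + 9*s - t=-18*s^2 + 2*s*t + 12*s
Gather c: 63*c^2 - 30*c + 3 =63*c^2 - 30*c + 3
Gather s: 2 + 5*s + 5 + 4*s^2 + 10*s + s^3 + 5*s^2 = s^3 + 9*s^2 + 15*s + 7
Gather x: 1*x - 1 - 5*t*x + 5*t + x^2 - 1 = 5*t + x^2 + x*(1 - 5*t) - 2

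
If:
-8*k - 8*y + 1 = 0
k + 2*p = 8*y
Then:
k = 1/8 - y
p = 9*y/2 - 1/16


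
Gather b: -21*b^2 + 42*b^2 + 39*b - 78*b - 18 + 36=21*b^2 - 39*b + 18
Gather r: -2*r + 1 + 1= 2 - 2*r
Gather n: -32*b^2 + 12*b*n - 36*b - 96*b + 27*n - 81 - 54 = -32*b^2 - 132*b + n*(12*b + 27) - 135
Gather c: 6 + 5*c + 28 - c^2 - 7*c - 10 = -c^2 - 2*c + 24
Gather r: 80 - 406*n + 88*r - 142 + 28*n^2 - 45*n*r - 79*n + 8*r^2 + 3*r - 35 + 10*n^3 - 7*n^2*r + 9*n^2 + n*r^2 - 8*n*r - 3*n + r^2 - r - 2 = 10*n^3 + 37*n^2 - 488*n + r^2*(n + 9) + r*(-7*n^2 - 53*n + 90) - 99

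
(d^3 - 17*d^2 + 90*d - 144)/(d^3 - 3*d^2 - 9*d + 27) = (d^2 - 14*d + 48)/(d^2 - 9)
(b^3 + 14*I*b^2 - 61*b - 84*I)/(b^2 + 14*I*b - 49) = (b^2 + 7*I*b - 12)/(b + 7*I)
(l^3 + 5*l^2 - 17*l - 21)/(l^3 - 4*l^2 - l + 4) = (l^2 + 4*l - 21)/(l^2 - 5*l + 4)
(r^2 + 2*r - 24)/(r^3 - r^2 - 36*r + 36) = (r - 4)/(r^2 - 7*r + 6)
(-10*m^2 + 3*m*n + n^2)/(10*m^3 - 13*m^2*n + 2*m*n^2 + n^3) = -1/(m - n)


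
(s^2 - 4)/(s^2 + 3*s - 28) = (s^2 - 4)/(s^2 + 3*s - 28)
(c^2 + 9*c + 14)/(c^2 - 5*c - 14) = (c + 7)/(c - 7)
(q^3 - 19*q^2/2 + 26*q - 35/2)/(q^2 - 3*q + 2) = (2*q^2 - 17*q + 35)/(2*(q - 2))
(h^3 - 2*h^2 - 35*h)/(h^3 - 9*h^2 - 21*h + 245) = h/(h - 7)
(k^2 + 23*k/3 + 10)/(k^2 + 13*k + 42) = (k + 5/3)/(k + 7)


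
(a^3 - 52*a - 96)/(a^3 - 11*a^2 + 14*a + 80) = (a + 6)/(a - 5)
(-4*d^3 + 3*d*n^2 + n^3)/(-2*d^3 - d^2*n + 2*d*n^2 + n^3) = (2*d + n)/(d + n)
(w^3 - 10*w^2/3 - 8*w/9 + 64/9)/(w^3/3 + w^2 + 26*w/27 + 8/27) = 3*(3*w^2 - 14*w + 16)/(3*w^2 + 5*w + 2)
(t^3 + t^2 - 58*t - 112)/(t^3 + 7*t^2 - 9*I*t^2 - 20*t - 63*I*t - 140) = (t^2 - 6*t - 16)/(t^2 - 9*I*t - 20)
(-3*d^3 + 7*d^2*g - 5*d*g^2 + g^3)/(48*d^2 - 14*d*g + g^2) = (-3*d^3 + 7*d^2*g - 5*d*g^2 + g^3)/(48*d^2 - 14*d*g + g^2)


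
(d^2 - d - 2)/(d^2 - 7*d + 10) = (d + 1)/(d - 5)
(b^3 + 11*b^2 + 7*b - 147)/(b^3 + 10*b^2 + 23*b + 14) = (b^2 + 4*b - 21)/(b^2 + 3*b + 2)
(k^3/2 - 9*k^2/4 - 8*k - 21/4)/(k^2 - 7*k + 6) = (2*k^3 - 9*k^2 - 32*k - 21)/(4*(k^2 - 7*k + 6))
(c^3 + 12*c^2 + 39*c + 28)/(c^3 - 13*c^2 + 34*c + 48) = (c^2 + 11*c + 28)/(c^2 - 14*c + 48)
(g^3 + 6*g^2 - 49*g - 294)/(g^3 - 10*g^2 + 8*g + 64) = (g^3 + 6*g^2 - 49*g - 294)/(g^3 - 10*g^2 + 8*g + 64)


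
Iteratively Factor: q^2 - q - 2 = (q - 2)*(q + 1)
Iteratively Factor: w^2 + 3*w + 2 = (w + 1)*(w + 2)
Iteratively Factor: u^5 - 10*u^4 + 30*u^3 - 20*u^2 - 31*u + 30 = (u - 1)*(u^4 - 9*u^3 + 21*u^2 + u - 30) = (u - 5)*(u - 1)*(u^3 - 4*u^2 + u + 6) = (u - 5)*(u - 1)*(u + 1)*(u^2 - 5*u + 6) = (u - 5)*(u - 2)*(u - 1)*(u + 1)*(u - 3)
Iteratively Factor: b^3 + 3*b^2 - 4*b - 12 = (b - 2)*(b^2 + 5*b + 6) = (b - 2)*(b + 3)*(b + 2)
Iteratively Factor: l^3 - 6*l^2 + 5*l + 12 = (l + 1)*(l^2 - 7*l + 12) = (l - 3)*(l + 1)*(l - 4)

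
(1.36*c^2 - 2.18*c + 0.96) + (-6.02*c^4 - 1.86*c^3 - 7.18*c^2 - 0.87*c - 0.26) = -6.02*c^4 - 1.86*c^3 - 5.82*c^2 - 3.05*c + 0.7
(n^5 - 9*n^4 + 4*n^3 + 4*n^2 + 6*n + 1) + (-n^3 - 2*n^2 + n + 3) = n^5 - 9*n^4 + 3*n^3 + 2*n^2 + 7*n + 4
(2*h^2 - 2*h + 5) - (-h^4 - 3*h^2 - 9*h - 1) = h^4 + 5*h^2 + 7*h + 6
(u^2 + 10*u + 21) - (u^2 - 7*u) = 17*u + 21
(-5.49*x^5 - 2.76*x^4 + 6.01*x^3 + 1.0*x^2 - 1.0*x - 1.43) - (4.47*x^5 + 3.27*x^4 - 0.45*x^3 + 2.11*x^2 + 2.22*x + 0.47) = -9.96*x^5 - 6.03*x^4 + 6.46*x^3 - 1.11*x^2 - 3.22*x - 1.9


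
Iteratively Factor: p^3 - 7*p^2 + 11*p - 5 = (p - 5)*(p^2 - 2*p + 1) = (p - 5)*(p - 1)*(p - 1)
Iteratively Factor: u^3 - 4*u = (u - 2)*(u^2 + 2*u) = (u - 2)*(u + 2)*(u)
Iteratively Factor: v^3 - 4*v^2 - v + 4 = (v + 1)*(v^2 - 5*v + 4) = (v - 4)*(v + 1)*(v - 1)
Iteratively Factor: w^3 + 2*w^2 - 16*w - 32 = (w - 4)*(w^2 + 6*w + 8) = (w - 4)*(w + 4)*(w + 2)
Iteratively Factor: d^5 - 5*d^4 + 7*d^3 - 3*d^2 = (d)*(d^4 - 5*d^3 + 7*d^2 - 3*d) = d*(d - 1)*(d^3 - 4*d^2 + 3*d) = d*(d - 3)*(d - 1)*(d^2 - d) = d^2*(d - 3)*(d - 1)*(d - 1)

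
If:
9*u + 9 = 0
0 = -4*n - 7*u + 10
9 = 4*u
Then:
No Solution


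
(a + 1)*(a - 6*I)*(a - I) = a^3 + a^2 - 7*I*a^2 - 6*a - 7*I*a - 6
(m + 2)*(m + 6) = m^2 + 8*m + 12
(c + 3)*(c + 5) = c^2 + 8*c + 15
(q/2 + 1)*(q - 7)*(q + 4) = q^3/2 - q^2/2 - 17*q - 28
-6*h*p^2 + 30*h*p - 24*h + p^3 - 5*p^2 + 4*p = (-6*h + p)*(p - 4)*(p - 1)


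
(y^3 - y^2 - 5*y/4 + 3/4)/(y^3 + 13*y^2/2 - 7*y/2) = (2*y^2 - y - 3)/(2*y*(y + 7))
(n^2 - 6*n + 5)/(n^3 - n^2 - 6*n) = (-n^2 + 6*n - 5)/(n*(-n^2 + n + 6))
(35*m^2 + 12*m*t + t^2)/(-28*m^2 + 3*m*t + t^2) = (5*m + t)/(-4*m + t)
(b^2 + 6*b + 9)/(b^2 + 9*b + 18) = (b + 3)/(b + 6)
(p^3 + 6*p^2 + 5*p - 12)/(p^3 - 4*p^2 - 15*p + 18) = (p + 4)/(p - 6)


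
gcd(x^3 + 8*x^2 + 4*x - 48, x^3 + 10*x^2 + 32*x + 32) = x + 4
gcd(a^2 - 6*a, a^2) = a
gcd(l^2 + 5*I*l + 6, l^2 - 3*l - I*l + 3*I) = l - I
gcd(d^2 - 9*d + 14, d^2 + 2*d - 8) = d - 2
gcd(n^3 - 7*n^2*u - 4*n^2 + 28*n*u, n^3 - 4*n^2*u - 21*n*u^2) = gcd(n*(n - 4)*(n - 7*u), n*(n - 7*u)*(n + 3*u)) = -n^2 + 7*n*u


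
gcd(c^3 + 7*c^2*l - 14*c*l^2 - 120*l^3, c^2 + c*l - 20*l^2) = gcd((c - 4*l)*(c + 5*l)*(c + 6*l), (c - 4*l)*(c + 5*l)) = c^2 + c*l - 20*l^2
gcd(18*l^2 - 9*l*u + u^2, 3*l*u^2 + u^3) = 1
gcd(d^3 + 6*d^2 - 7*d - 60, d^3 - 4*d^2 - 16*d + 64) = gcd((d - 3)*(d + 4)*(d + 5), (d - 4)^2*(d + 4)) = d + 4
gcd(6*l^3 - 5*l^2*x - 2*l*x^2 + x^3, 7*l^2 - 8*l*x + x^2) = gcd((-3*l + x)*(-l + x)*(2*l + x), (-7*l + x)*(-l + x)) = -l + x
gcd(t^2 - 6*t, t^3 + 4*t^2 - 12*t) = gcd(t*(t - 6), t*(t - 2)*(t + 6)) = t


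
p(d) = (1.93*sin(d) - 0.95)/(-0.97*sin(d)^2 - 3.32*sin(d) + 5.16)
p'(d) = (1.94*sin(d)*cos(d) + 3.32*cos(d))*(1.93*sin(d) - 0.95)/(-0.97*sin(d)^2 - 3.32*sin(d) + 5.16)^2 + 1.93*cos(d)/(-0.97*sin(d)^2 - 3.32*sin(d) + 5.16) = (1.8721*sin(d)^2 - 1.843*sin(d) + 6.8048)*cos(d)/(0.9409*sin(d)^4 + 6.4408*sin(d)^3 + 1.012*sin(d)^2 - 34.2624*sin(d) + 26.6256)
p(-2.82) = -0.26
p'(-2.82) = -0.19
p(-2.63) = -0.29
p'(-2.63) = -0.17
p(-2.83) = -0.25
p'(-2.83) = -0.19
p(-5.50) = 0.18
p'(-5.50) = 0.84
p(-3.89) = 0.15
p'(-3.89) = -0.78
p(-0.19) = -0.23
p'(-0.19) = 0.21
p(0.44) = -0.04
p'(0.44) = 0.45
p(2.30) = 0.23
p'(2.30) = -0.94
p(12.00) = -0.30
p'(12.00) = 0.16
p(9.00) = -0.04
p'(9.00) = -0.44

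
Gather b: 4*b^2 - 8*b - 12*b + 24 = 4*b^2 - 20*b + 24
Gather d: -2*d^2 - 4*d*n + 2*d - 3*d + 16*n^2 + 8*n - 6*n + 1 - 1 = -2*d^2 + d*(-4*n - 1) + 16*n^2 + 2*n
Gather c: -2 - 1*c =-c - 2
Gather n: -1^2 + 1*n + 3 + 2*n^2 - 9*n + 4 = 2*n^2 - 8*n + 6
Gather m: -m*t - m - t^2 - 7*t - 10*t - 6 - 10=m*(-t - 1) - t^2 - 17*t - 16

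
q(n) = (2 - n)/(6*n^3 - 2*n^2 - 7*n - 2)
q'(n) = (2 - n)*(-18*n^2 + 4*n + 7)/(6*n^3 - 2*n^2 - 7*n - 2)^2 - 1/(6*n^3 - 2*n^2 - 7*n - 2) = (-6*n^3 + 2*n^2 + 7*n - (n - 2)*(-18*n^2 + 4*n + 7) + 2)/(-6*n^3 + 2*n^2 + 7*n + 2)^2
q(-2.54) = -0.05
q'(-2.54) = -0.05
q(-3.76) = -0.02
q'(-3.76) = -0.01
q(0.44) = -0.31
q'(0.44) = 0.54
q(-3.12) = -0.03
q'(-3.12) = -0.02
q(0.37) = -0.36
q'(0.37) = 0.69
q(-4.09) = -0.01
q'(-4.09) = -0.01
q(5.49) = -0.00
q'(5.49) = 0.00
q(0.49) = -0.29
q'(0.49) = 0.45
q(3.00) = -0.00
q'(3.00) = 0.00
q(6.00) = 0.00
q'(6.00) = 0.00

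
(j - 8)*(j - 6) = j^2 - 14*j + 48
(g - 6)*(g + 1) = g^2 - 5*g - 6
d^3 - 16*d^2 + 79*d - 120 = (d - 8)*(d - 5)*(d - 3)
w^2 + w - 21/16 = (w - 3/4)*(w + 7/4)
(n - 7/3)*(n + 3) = n^2 + 2*n/3 - 7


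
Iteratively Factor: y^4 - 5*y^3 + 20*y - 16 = (y - 4)*(y^3 - y^2 - 4*y + 4) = (y - 4)*(y + 2)*(y^2 - 3*y + 2) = (y - 4)*(y - 2)*(y + 2)*(y - 1)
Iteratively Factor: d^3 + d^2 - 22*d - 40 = (d + 4)*(d^2 - 3*d - 10) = (d - 5)*(d + 4)*(d + 2)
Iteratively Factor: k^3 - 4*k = (k + 2)*(k^2 - 2*k) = k*(k + 2)*(k - 2)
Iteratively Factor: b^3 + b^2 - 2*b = (b)*(b^2 + b - 2) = b*(b + 2)*(b - 1)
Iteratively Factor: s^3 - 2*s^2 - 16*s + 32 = (s + 4)*(s^2 - 6*s + 8) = (s - 2)*(s + 4)*(s - 4)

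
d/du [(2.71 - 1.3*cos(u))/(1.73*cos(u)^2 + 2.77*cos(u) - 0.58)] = (-2.249*cos(u)^2 + 9.3766*cos(u) + 6.7527)*sin(u)/(2.9929*cos(u)^4 + 9.5842*cos(u)^3 + 5.6661*cos(u)^2 - 3.2132*cos(u) + 0.3364)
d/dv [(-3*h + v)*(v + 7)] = -3*h + 2*v + 7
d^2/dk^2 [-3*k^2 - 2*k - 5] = -6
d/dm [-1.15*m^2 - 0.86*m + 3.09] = -2.3*m - 0.86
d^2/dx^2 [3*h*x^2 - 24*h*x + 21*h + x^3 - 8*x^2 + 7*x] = 6*h + 6*x - 16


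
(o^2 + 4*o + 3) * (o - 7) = o^3 - 3*o^2 - 25*o - 21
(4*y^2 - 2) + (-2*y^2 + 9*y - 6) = 2*y^2 + 9*y - 8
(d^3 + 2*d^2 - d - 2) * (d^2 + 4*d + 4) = d^5 + 6*d^4 + 11*d^3 + 2*d^2 - 12*d - 8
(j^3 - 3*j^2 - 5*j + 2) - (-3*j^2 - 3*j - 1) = j^3 - 2*j + 3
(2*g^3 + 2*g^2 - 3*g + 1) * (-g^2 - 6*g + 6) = -2*g^5 - 14*g^4 + 3*g^3 + 29*g^2 - 24*g + 6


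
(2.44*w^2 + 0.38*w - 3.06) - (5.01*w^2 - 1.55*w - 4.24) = -2.57*w^2 + 1.93*w + 1.18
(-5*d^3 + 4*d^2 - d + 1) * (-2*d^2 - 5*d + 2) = 10*d^5 + 17*d^4 - 28*d^3 + 11*d^2 - 7*d + 2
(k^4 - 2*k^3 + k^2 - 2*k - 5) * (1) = k^4 - 2*k^3 + k^2 - 2*k - 5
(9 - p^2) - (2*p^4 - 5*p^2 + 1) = -2*p^4 + 4*p^2 + 8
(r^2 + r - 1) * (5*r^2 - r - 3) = 5*r^4 + 4*r^3 - 9*r^2 - 2*r + 3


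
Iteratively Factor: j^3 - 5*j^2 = (j)*(j^2 - 5*j) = j^2*(j - 5)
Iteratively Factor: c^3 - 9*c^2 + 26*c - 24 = (c - 4)*(c^2 - 5*c + 6) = (c - 4)*(c - 3)*(c - 2)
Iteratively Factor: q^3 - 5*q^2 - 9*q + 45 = (q - 5)*(q^2 - 9) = (q - 5)*(q + 3)*(q - 3)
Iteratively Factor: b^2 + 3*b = (b)*(b + 3)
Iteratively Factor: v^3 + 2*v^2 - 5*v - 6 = (v - 2)*(v^2 + 4*v + 3) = (v - 2)*(v + 3)*(v + 1)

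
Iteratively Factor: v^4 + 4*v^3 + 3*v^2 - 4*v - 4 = (v + 2)*(v^3 + 2*v^2 - v - 2) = (v + 2)^2*(v^2 - 1) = (v + 1)*(v + 2)^2*(v - 1)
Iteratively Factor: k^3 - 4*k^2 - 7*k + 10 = (k - 1)*(k^2 - 3*k - 10) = (k - 5)*(k - 1)*(k + 2)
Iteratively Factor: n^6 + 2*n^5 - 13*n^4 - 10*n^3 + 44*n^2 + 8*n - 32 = (n + 2)*(n^5 - 13*n^3 + 16*n^2 + 12*n - 16) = (n + 2)*(n + 4)*(n^4 - 4*n^3 + 3*n^2 + 4*n - 4) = (n - 2)*(n + 2)*(n + 4)*(n^3 - 2*n^2 - n + 2) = (n - 2)*(n - 1)*(n + 2)*(n + 4)*(n^2 - n - 2) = (n - 2)*(n - 1)*(n + 1)*(n + 2)*(n + 4)*(n - 2)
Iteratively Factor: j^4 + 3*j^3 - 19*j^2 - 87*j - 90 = (j + 3)*(j^3 - 19*j - 30) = (j + 2)*(j + 3)*(j^2 - 2*j - 15) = (j - 5)*(j + 2)*(j + 3)*(j + 3)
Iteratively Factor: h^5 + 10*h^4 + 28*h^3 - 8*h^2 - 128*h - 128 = (h + 4)*(h^4 + 6*h^3 + 4*h^2 - 24*h - 32) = (h + 4)^2*(h^3 + 2*h^2 - 4*h - 8) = (h - 2)*(h + 4)^2*(h^2 + 4*h + 4) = (h - 2)*(h + 2)*(h + 4)^2*(h + 2)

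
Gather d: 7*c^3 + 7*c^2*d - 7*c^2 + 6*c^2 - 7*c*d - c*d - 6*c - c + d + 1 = 7*c^3 - c^2 - 7*c + d*(7*c^2 - 8*c + 1) + 1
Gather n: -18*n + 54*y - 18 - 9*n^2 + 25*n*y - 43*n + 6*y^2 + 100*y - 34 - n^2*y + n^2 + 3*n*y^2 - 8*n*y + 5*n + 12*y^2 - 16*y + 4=n^2*(-y - 8) + n*(3*y^2 + 17*y - 56) + 18*y^2 + 138*y - 48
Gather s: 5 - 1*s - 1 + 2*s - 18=s - 14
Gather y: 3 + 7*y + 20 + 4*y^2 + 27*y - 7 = 4*y^2 + 34*y + 16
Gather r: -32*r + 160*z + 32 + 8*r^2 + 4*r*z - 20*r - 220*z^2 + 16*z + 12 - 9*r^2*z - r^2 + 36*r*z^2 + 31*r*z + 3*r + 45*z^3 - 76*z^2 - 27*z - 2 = r^2*(7 - 9*z) + r*(36*z^2 + 35*z - 49) + 45*z^3 - 296*z^2 + 149*z + 42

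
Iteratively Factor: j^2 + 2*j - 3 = (j - 1)*(j + 3)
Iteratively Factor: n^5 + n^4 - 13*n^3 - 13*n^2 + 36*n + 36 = (n + 3)*(n^4 - 2*n^3 - 7*n^2 + 8*n + 12) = (n + 1)*(n + 3)*(n^3 - 3*n^2 - 4*n + 12) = (n - 3)*(n + 1)*(n + 3)*(n^2 - 4) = (n - 3)*(n - 2)*(n + 1)*(n + 3)*(n + 2)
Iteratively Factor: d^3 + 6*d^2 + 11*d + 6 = (d + 2)*(d^2 + 4*d + 3) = (d + 2)*(d + 3)*(d + 1)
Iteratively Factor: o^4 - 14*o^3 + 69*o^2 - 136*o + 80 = (o - 4)*(o^3 - 10*o^2 + 29*o - 20) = (o - 4)^2*(o^2 - 6*o + 5) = (o - 4)^2*(o - 1)*(o - 5)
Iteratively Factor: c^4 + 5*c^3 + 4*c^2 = (c + 4)*(c^3 + c^2) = (c + 1)*(c + 4)*(c^2) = c*(c + 1)*(c + 4)*(c)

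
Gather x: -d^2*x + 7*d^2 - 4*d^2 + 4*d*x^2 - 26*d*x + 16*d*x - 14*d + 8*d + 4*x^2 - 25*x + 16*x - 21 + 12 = 3*d^2 - 6*d + x^2*(4*d + 4) + x*(-d^2 - 10*d - 9) - 9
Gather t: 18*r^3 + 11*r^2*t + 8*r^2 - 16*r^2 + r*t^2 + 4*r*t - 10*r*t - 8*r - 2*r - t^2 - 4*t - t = 18*r^3 - 8*r^2 - 10*r + t^2*(r - 1) + t*(11*r^2 - 6*r - 5)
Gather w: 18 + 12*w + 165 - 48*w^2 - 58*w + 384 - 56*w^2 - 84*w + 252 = -104*w^2 - 130*w + 819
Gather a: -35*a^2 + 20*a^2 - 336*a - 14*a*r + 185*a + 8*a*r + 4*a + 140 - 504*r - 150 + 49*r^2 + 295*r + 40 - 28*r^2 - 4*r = -15*a^2 + a*(-6*r - 147) + 21*r^2 - 213*r + 30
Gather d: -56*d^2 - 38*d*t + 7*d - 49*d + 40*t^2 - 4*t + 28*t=-56*d^2 + d*(-38*t - 42) + 40*t^2 + 24*t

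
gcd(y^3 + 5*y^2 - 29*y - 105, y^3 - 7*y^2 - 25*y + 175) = y - 5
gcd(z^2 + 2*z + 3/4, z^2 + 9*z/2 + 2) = z + 1/2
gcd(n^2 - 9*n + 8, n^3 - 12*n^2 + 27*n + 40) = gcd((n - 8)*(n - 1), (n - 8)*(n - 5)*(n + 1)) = n - 8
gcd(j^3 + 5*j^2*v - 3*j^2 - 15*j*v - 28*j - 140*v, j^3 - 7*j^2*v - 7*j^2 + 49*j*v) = j - 7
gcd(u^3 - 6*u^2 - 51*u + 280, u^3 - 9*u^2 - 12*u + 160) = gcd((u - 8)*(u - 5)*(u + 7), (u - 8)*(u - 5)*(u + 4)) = u^2 - 13*u + 40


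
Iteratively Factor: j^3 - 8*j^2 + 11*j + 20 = (j - 5)*(j^2 - 3*j - 4) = (j - 5)*(j - 4)*(j + 1)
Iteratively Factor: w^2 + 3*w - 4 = (w - 1)*(w + 4)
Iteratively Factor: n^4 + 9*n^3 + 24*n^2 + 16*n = (n + 4)*(n^3 + 5*n^2 + 4*n) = (n + 1)*(n + 4)*(n^2 + 4*n) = n*(n + 1)*(n + 4)*(n + 4)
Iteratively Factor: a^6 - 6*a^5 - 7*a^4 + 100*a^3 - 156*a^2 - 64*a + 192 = (a + 4)*(a^5 - 10*a^4 + 33*a^3 - 32*a^2 - 28*a + 48) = (a - 4)*(a + 4)*(a^4 - 6*a^3 + 9*a^2 + 4*a - 12) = (a - 4)*(a - 2)*(a + 4)*(a^3 - 4*a^2 + a + 6) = (a - 4)*(a - 3)*(a - 2)*(a + 4)*(a^2 - a - 2) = (a - 4)*(a - 3)*(a - 2)^2*(a + 4)*(a + 1)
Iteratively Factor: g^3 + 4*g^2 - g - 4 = (g + 4)*(g^2 - 1) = (g - 1)*(g + 4)*(g + 1)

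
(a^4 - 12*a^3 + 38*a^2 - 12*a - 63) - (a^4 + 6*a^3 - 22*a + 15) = -18*a^3 + 38*a^2 + 10*a - 78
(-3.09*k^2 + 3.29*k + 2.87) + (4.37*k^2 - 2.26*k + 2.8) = 1.28*k^2 + 1.03*k + 5.67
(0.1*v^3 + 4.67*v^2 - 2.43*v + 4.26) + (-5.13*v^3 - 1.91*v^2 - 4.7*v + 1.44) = -5.03*v^3 + 2.76*v^2 - 7.13*v + 5.7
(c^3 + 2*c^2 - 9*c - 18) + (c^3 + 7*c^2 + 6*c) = 2*c^3 + 9*c^2 - 3*c - 18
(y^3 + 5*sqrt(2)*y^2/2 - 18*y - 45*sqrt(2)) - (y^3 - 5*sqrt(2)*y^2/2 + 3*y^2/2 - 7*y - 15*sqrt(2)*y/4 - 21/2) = -3*y^2/2 + 5*sqrt(2)*y^2 - 11*y + 15*sqrt(2)*y/4 - 45*sqrt(2) + 21/2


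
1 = 1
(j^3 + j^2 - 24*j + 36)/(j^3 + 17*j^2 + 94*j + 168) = (j^2 - 5*j + 6)/(j^2 + 11*j + 28)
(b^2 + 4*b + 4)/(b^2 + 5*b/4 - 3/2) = 4*(b + 2)/(4*b - 3)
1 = 1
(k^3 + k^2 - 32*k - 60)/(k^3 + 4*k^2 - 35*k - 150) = (k + 2)/(k + 5)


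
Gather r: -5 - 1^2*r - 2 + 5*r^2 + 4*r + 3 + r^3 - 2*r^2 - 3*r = r^3 + 3*r^2 - 4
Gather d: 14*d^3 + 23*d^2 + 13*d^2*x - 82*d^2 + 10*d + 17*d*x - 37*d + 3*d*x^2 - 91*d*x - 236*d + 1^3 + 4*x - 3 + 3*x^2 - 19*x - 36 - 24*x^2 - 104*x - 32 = 14*d^3 + d^2*(13*x - 59) + d*(3*x^2 - 74*x - 263) - 21*x^2 - 119*x - 70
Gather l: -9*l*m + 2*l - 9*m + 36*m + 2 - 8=l*(2 - 9*m) + 27*m - 6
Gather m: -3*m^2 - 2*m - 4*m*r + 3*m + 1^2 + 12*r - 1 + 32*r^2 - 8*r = -3*m^2 + m*(1 - 4*r) + 32*r^2 + 4*r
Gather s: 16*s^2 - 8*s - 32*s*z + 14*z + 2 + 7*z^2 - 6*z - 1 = 16*s^2 + s*(-32*z - 8) + 7*z^2 + 8*z + 1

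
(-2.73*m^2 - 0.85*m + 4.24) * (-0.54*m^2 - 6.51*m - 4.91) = 1.4742*m^4 + 18.2313*m^3 + 16.6482*m^2 - 23.4289*m - 20.8184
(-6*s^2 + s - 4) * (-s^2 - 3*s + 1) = 6*s^4 + 17*s^3 - 5*s^2 + 13*s - 4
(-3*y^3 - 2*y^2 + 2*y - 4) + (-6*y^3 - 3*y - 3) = -9*y^3 - 2*y^2 - y - 7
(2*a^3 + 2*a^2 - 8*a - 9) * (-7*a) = -14*a^4 - 14*a^3 + 56*a^2 + 63*a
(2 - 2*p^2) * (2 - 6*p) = 12*p^3 - 4*p^2 - 12*p + 4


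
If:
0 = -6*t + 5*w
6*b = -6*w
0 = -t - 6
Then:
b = 36/5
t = -6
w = -36/5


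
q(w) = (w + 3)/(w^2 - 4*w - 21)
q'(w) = (4 - 2*w)*(w + 3)/(w^2 - 4*w - 21)^2 + 1/(w^2 - 4*w - 21)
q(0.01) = -0.14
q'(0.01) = -0.02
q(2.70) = -0.23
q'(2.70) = -0.05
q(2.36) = -0.22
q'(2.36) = -0.05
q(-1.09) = -0.12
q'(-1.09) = -0.02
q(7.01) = 100.00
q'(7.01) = -10000.00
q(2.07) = -0.20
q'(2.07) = -0.04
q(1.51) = -0.18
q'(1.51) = -0.03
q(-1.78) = -0.11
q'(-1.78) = -0.01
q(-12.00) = -0.05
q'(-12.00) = 0.00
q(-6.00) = -0.08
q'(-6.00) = -0.00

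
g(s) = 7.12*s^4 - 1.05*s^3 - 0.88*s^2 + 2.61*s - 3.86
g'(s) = 28.48*s^3 - 3.15*s^2 - 1.76*s + 2.61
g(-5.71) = 7716.78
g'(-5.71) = -5392.15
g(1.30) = 16.07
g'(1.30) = 57.57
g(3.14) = 655.30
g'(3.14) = 847.74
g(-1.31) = 14.54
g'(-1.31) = -64.52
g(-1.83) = 74.70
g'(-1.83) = -179.26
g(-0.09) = -4.10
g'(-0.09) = 2.72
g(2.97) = 522.62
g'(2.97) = 715.72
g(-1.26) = 11.50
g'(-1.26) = -57.14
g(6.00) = 8980.84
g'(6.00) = 6030.33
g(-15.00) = 363752.74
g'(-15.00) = -96799.74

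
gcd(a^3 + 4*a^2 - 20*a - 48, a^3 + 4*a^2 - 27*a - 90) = a + 6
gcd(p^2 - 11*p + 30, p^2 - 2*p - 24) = p - 6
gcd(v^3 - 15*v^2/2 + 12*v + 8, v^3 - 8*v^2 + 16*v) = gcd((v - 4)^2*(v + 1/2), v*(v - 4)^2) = v^2 - 8*v + 16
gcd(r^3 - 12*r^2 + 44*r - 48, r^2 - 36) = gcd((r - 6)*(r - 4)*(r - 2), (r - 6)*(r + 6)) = r - 6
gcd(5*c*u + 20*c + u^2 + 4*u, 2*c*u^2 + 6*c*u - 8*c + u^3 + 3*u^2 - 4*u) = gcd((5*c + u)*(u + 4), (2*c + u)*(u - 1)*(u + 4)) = u + 4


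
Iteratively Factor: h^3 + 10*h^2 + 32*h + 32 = (h + 4)*(h^2 + 6*h + 8) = (h + 2)*(h + 4)*(h + 4)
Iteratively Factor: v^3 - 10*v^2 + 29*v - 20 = (v - 5)*(v^2 - 5*v + 4) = (v - 5)*(v - 1)*(v - 4)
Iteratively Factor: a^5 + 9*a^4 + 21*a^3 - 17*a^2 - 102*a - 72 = (a - 2)*(a^4 + 11*a^3 + 43*a^2 + 69*a + 36) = (a - 2)*(a + 4)*(a^3 + 7*a^2 + 15*a + 9) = (a - 2)*(a + 3)*(a + 4)*(a^2 + 4*a + 3) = (a - 2)*(a + 3)^2*(a + 4)*(a + 1)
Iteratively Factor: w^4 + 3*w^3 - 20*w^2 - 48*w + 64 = (w + 4)*(w^3 - w^2 - 16*w + 16) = (w - 1)*(w + 4)*(w^2 - 16) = (w - 1)*(w + 4)^2*(w - 4)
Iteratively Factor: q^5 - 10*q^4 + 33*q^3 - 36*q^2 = (q - 4)*(q^4 - 6*q^3 + 9*q^2) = q*(q - 4)*(q^3 - 6*q^2 + 9*q) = q*(q - 4)*(q - 3)*(q^2 - 3*q) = q*(q - 4)*(q - 3)^2*(q)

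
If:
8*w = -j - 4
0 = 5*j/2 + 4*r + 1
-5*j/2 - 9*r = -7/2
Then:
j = -46/25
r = 9/10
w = -27/100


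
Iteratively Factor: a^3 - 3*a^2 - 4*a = (a + 1)*(a^2 - 4*a) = a*(a + 1)*(a - 4)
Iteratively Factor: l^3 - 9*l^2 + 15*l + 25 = (l - 5)*(l^2 - 4*l - 5) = (l - 5)*(l + 1)*(l - 5)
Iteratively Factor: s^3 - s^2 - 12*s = (s)*(s^2 - s - 12) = s*(s + 3)*(s - 4)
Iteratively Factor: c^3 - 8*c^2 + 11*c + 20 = (c - 4)*(c^2 - 4*c - 5) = (c - 5)*(c - 4)*(c + 1)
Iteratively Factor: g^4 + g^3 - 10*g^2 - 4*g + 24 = (g - 2)*(g^3 + 3*g^2 - 4*g - 12) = (g - 2)^2*(g^2 + 5*g + 6) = (g - 2)^2*(g + 3)*(g + 2)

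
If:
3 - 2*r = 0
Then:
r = 3/2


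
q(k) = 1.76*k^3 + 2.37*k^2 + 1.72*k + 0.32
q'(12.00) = 818.92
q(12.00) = 3403.52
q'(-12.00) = 705.16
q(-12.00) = -2720.32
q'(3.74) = 93.30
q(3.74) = 131.98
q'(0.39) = 4.37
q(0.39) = 1.46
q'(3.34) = 76.45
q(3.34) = 98.08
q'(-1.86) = 11.17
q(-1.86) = -6.01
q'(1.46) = 19.90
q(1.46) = 13.36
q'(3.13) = 68.28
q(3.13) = 82.89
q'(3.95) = 102.82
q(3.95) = 152.56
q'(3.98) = 104.22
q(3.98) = 155.67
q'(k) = 5.28*k^2 + 4.74*k + 1.72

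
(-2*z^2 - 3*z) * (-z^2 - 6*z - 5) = 2*z^4 + 15*z^3 + 28*z^2 + 15*z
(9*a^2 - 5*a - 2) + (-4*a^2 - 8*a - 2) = 5*a^2 - 13*a - 4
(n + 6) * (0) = 0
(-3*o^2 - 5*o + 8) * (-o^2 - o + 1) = 3*o^4 + 8*o^3 - 6*o^2 - 13*o + 8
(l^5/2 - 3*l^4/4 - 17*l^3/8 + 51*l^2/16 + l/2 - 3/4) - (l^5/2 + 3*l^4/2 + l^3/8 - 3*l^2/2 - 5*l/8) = -9*l^4/4 - 9*l^3/4 + 75*l^2/16 + 9*l/8 - 3/4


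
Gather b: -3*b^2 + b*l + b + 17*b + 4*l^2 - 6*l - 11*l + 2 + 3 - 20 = -3*b^2 + b*(l + 18) + 4*l^2 - 17*l - 15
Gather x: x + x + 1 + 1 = 2*x + 2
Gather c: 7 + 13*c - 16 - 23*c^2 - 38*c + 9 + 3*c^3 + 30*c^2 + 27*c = 3*c^3 + 7*c^2 + 2*c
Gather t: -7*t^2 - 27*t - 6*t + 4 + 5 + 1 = -7*t^2 - 33*t + 10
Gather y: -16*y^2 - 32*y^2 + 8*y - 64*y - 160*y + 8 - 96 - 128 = -48*y^2 - 216*y - 216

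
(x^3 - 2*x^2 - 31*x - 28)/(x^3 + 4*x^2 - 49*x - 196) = (x + 1)/(x + 7)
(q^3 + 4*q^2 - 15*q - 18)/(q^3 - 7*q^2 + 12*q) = (q^2 + 7*q + 6)/(q*(q - 4))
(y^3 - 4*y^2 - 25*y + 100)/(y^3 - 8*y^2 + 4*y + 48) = (y^2 - 25)/(y^2 - 4*y - 12)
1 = 1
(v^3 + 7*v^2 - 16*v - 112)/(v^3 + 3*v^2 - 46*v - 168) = (v^2 + 3*v - 28)/(v^2 - v - 42)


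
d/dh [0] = 0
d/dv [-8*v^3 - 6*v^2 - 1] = 12*v*(-2*v - 1)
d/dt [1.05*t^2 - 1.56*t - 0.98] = 2.1*t - 1.56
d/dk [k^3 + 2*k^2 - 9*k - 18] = 3*k^2 + 4*k - 9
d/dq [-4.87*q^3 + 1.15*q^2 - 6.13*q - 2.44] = -14.61*q^2 + 2.3*q - 6.13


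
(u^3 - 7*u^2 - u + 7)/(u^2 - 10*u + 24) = (u^3 - 7*u^2 - u + 7)/(u^2 - 10*u + 24)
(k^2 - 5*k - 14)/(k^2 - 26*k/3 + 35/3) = 3*(k + 2)/(3*k - 5)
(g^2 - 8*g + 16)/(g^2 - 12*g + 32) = (g - 4)/(g - 8)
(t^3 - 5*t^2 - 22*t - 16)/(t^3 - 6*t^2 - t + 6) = (t^2 - 6*t - 16)/(t^2 - 7*t + 6)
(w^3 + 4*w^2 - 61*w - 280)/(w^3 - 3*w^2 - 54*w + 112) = (w + 5)/(w - 2)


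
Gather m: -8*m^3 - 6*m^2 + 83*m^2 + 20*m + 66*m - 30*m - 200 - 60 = -8*m^3 + 77*m^2 + 56*m - 260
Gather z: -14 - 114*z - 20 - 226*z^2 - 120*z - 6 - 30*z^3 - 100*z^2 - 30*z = -30*z^3 - 326*z^2 - 264*z - 40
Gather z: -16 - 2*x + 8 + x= -x - 8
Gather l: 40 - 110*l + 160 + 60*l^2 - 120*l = 60*l^2 - 230*l + 200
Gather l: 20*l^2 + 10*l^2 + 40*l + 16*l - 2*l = 30*l^2 + 54*l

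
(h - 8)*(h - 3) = h^2 - 11*h + 24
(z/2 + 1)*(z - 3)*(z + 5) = z^3/2 + 2*z^2 - 11*z/2 - 15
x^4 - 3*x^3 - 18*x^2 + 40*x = x*(x - 5)*(x - 2)*(x + 4)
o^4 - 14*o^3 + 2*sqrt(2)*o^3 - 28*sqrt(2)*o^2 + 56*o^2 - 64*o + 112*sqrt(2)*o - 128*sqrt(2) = (o - 8)*(o - 4)*(o - 2)*(o + 2*sqrt(2))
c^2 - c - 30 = (c - 6)*(c + 5)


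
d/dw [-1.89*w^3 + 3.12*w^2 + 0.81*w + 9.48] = -5.67*w^2 + 6.24*w + 0.81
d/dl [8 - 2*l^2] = -4*l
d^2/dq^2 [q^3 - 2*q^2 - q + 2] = 6*q - 4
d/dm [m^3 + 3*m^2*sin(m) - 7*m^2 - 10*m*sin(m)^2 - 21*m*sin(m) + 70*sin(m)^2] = 3*m^2*cos(m) + 3*m^2 + 6*m*sin(m) - 10*m*sin(2*m) - 21*m*cos(m) - 14*m - 10*sin(m)^2 - 21*sin(m) + 70*sin(2*m)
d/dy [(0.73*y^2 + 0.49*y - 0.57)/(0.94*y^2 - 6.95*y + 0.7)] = (-5.5341*y^2 + 2.0936*y - 3.6185)/(0.8836*y^4 - 13.066*y^3 + 49.6185*y^2 - 9.73*y + 0.49)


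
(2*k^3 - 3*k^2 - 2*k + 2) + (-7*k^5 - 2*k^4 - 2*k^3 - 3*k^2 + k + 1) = -7*k^5 - 2*k^4 - 6*k^2 - k + 3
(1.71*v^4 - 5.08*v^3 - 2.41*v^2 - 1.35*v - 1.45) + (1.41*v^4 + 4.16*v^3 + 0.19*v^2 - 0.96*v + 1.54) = 3.12*v^4 - 0.92*v^3 - 2.22*v^2 - 2.31*v + 0.0900000000000001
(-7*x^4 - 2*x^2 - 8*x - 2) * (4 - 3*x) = 21*x^5 - 28*x^4 + 6*x^3 + 16*x^2 - 26*x - 8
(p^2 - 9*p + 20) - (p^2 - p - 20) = 40 - 8*p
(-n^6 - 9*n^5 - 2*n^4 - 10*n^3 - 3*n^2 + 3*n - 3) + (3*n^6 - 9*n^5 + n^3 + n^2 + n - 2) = 2*n^6 - 18*n^5 - 2*n^4 - 9*n^3 - 2*n^2 + 4*n - 5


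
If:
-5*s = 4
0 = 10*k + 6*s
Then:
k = 12/25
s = -4/5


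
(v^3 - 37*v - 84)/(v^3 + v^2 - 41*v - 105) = (v + 4)/(v + 5)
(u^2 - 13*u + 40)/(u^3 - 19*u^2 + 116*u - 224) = (u - 5)/(u^2 - 11*u + 28)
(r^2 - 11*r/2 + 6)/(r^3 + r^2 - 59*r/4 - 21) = 2*(2*r - 3)/(4*r^2 + 20*r + 21)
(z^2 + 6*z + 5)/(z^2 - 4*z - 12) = (z^2 + 6*z + 5)/(z^2 - 4*z - 12)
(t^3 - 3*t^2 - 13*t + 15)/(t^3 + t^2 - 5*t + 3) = (t - 5)/(t - 1)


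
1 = 1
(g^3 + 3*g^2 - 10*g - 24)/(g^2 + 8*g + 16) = (g^2 - g - 6)/(g + 4)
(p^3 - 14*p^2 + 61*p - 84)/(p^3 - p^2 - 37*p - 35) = (p^2 - 7*p + 12)/(p^2 + 6*p + 5)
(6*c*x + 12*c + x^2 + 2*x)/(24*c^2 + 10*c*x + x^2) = (x + 2)/(4*c + x)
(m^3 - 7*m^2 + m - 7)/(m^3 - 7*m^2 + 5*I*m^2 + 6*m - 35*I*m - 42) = (m + I)/(m + 6*I)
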